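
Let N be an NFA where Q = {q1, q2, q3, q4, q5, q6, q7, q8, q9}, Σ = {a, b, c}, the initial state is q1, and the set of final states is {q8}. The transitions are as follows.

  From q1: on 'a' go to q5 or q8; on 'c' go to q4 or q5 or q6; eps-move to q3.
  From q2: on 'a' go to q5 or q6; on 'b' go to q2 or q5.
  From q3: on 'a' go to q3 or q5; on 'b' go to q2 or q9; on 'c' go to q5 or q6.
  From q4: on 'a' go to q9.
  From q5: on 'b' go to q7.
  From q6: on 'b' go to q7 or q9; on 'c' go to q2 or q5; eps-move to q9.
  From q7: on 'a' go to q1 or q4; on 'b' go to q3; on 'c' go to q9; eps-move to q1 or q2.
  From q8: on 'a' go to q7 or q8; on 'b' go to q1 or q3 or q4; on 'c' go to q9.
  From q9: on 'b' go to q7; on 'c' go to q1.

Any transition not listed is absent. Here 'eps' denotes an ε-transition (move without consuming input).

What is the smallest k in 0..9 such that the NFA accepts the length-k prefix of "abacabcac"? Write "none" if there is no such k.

Start: ε-closure({q1}) = {q1, q3}.
Read 'a': {q1, q3} → {q3, q5, q8}.
None of the earlier sets intersect F, but {q3, q5, q8} does.

1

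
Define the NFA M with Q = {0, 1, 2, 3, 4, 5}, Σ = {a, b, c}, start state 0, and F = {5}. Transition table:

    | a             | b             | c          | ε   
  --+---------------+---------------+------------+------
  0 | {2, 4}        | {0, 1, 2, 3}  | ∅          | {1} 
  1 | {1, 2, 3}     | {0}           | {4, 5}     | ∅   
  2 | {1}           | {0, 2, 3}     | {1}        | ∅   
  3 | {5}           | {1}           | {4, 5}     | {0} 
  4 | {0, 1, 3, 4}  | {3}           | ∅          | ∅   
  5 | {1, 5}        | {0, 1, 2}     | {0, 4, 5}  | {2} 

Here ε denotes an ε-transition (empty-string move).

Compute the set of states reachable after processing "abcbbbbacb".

Start: ε-closure({0}) = {0, 1}.
Read 'a': 0→{2, 4}, 1→{1, 2, 3}; union {1, 2, 3, 4}; ε-closure = {0, 1, 2, 3, 4}.
Read 'b': 0→{0, 1, 2, 3}, 1→{0}, 2→{0, 2, 3}, 3→{1}, 4→{3}; now {0, 1, 2, 3}.
Read 'c': 0→∅, 1→{4, 5}, 2→{1}, 3→{4, 5}; union {1, 4, 5}; ε-closure = {1, 2, 4, 5}.
Read 'b': 1→{0}, 2→{0, 2, 3}, 4→{3}, 5→{0, 1, 2}; now {0, 1, 2, 3}.
Read 'b': 0→{0, 1, 2, 3}, 1→{0}, 2→{0, 2, 3}, 3→{1}; now {0, 1, 2, 3}.
Read 'b': 0→{0, 1, 2, 3}, 1→{0}, 2→{0, 2, 3}, 3→{1}; now {0, 1, 2, 3}.
Read 'b': 0→{0, 1, 2, 3}, 1→{0}, 2→{0, 2, 3}, 3→{1}; now {0, 1, 2, 3}.
Read 'a': 0→{2, 4}, 1→{1, 2, 3}, 2→{1}, 3→{5}; union {1, 2, 3, 4, 5}; ε-closure = {0, 1, 2, 3, 4, 5}.
Read 'c': 0→∅, 1→{4, 5}, 2→{1}, 3→{4, 5}, 4→∅, 5→{0, 4, 5}; union {0, 1, 4, 5}; ε-closure = {0, 1, 2, 4, 5}.
Read 'b': 0→{0, 1, 2, 3}, 1→{0}, 2→{0, 2, 3}, 4→{3}, 5→{0, 1, 2}; now {0, 1, 2, 3}.

{0, 1, 2, 3}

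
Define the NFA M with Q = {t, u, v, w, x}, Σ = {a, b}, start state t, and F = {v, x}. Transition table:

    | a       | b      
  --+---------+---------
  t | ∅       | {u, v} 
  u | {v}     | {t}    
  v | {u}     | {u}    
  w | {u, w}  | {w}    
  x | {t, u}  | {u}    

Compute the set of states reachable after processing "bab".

Start in {t}.
Read 'b': {t} → {u, v}.
Read 'a': {u, v} → {u, v}.
Read 'b': {u, v} → {t, u}.

{t, u}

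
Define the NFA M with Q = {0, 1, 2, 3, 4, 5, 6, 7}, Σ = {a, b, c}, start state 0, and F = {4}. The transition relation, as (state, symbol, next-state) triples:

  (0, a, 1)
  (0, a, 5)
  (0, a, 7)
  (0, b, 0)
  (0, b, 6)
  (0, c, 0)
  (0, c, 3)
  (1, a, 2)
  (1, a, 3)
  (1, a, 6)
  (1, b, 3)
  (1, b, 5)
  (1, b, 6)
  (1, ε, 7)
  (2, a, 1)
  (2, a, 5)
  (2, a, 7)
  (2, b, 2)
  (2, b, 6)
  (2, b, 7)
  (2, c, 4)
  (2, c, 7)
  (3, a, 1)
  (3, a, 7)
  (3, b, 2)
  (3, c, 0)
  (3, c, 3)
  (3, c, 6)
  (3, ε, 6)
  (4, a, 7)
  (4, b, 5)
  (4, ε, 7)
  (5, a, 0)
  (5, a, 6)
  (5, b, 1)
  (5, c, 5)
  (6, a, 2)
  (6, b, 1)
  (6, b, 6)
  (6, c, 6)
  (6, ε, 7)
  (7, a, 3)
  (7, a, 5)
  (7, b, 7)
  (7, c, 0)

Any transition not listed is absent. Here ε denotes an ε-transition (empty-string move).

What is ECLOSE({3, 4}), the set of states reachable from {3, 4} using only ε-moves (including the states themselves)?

Begin with {3, 4}.
ε-move 3 → 6; add 6.
ε-move 6 → 7; add 7.

{3, 4, 6, 7}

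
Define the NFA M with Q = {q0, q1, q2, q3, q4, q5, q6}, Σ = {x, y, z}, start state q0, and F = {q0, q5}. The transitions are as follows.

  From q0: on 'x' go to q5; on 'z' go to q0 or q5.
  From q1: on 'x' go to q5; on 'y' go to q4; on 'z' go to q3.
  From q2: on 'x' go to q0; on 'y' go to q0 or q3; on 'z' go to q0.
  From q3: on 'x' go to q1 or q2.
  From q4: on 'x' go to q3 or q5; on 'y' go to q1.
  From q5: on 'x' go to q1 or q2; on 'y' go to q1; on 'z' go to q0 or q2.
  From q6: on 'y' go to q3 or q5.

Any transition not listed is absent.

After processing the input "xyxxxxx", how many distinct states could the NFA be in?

Start in {q0}.
Read 'x': {q0} → {q5}.
Read 'y': {q5} → {q1}.
Read 'x': {q1} → {q5}.
Read 'x': {q5} → {q1, q2}.
Read 'x': {q1, q2} → {q0, q5}.
Read 'x': {q0, q5} → {q1, q2, q5}.
Read 'x': {q1, q2, q5} → {q0, q1, q2, q5}.
That set has 4 states.

4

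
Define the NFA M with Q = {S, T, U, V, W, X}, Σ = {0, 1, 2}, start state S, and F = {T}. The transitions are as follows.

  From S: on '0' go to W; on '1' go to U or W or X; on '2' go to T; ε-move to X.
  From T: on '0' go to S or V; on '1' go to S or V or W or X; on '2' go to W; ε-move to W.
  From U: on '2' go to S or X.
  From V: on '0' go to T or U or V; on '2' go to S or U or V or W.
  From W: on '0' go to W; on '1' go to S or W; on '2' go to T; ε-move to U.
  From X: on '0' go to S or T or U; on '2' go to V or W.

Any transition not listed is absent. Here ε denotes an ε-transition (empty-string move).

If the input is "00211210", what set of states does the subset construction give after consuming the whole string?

{S, T, U, V, W, X}

Start: ε-closure({S}) = {S, X}.
Read '0': {S, X} → {S, T, U, W, X}.
Read '0': {S, T, U, W, X} → {S, T, U, V, W, X}.
Read '2': {S, T, U, V, W, X} → {S, T, U, V, W, X}.
Read '1': {S, T, U, V, W, X} → {S, U, V, W, X}.
Read '1': {S, U, V, W, X} → {S, U, W, X}.
Read '2': {S, U, W, X} → {S, T, U, V, W, X}.
Read '1': {S, T, U, V, W, X} → {S, U, V, W, X}.
Read '0': {S, U, V, W, X} → {S, T, U, V, W, X}.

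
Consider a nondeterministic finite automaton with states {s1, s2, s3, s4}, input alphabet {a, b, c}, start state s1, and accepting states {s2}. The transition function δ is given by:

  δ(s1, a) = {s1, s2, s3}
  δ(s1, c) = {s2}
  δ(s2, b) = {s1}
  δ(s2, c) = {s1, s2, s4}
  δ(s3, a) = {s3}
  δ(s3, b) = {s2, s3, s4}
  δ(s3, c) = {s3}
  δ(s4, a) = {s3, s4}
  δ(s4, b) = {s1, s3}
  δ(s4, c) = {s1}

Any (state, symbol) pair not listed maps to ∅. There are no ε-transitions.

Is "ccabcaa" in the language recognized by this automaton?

Yes

Start in {s1}.
Read 'c': s1→{s2}; now {s2}.
Read 'c': s2→{s1, s2, s4}; now {s1, s2, s4}.
Read 'a': s1→{s1, s2, s3}, s2→∅, s4→{s3, s4}; now {s1, s2, s3, s4}.
Read 'b': s1→∅, s2→{s1}, s3→{s2, s3, s4}, s4→{s1, s3}; now {s1, s2, s3, s4}.
Read 'c': s1→{s2}, s2→{s1, s2, s4}, s3→{s3}, s4→{s1}; now {s1, s2, s3, s4}.
Read 'a': s1→{s1, s2, s3}, s2→∅, s3→{s3}, s4→{s3, s4}; now {s1, s2, s3, s4}.
Read 'a': s1→{s1, s2, s3}, s2→∅, s3→{s3}, s4→{s3, s4}; now {s1, s2, s3, s4}.
The final set {s1, s2, s3, s4} contains the accepting state s2.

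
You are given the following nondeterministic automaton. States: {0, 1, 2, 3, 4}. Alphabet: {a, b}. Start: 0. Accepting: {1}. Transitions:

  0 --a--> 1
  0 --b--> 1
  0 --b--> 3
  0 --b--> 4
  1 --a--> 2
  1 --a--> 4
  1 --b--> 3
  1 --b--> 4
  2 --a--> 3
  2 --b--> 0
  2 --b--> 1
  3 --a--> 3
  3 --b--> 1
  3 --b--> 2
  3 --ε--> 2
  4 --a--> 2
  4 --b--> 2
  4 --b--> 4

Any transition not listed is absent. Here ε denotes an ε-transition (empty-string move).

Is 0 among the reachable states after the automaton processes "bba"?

Start in {0}.
Read 'b': {0} → {1, 2, 3, 4}.
Read 'b': {1, 2, 3, 4} → {0, 1, 2, 3, 4}.
Read 'a': {0, 1, 2, 3, 4} → {1, 2, 3, 4}.
State 0 is not in {1, 2, 3, 4}.

No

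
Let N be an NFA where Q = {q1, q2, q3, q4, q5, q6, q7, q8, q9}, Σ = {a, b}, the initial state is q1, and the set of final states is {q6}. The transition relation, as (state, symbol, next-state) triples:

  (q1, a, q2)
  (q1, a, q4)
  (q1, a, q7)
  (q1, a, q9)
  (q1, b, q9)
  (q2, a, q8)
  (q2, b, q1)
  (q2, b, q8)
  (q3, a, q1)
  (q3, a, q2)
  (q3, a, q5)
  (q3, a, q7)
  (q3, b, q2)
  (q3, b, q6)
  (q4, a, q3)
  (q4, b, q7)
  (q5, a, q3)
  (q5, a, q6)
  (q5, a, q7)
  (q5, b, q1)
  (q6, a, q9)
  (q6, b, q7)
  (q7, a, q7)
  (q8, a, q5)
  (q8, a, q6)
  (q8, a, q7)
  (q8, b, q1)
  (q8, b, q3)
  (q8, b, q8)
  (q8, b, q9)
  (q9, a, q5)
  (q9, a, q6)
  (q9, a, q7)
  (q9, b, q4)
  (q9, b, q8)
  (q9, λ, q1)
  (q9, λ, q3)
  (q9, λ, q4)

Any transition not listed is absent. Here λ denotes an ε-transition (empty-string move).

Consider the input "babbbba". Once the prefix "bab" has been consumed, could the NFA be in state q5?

No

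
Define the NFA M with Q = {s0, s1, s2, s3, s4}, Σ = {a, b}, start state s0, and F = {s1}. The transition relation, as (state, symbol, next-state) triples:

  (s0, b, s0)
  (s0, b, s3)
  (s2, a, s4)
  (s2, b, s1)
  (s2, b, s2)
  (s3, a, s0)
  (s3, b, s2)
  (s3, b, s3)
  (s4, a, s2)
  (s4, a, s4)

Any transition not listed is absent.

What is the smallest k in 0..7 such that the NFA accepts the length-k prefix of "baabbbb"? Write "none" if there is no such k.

none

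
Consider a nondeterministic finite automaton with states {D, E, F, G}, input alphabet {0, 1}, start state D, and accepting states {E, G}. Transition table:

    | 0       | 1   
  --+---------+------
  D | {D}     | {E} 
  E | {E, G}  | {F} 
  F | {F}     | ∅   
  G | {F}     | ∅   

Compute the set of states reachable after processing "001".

{E}

Start in {D}.
Read '0': D→{D}; now {D}.
Read '0': D→{D}; now {D}.
Read '1': D→{E}; now {E}.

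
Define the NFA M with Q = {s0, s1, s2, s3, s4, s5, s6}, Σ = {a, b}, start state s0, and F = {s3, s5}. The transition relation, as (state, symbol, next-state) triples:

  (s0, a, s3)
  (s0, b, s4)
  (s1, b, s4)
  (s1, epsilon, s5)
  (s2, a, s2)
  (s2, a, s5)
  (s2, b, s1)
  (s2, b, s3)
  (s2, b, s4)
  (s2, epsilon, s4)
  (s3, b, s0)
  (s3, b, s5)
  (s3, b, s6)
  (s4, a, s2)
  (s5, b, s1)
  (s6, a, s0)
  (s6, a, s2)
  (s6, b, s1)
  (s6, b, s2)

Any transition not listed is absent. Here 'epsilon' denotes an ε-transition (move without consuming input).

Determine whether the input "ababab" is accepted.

Yes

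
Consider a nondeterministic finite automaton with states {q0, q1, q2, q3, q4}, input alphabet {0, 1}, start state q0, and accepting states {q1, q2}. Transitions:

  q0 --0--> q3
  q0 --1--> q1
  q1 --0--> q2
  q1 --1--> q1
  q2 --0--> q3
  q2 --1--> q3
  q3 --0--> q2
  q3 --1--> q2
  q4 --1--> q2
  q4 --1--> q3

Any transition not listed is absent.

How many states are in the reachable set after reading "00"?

1

Start in {q0}.
Read '0': {q0} → {q3}.
Read '0': {q3} → {q2}.
That set has 1 state.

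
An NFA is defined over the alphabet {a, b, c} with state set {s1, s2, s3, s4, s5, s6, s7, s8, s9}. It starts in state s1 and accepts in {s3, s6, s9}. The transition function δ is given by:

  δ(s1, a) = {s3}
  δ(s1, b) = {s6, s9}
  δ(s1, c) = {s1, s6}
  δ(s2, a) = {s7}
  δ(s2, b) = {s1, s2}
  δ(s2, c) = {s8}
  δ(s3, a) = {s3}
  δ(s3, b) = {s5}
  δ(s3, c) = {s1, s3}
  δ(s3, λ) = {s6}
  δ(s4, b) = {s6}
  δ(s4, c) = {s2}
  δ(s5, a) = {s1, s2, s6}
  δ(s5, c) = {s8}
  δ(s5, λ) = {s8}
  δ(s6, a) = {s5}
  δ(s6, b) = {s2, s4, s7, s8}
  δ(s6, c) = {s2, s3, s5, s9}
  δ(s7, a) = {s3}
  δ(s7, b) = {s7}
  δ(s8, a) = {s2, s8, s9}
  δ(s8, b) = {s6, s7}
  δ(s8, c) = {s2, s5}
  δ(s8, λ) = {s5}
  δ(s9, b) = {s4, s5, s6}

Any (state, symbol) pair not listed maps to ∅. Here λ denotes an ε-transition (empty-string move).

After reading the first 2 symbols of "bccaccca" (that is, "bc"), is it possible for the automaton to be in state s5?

Start in {s1}.
Read 'b': {s1} → {s6, s9}.
Read 'c': {s6, s9} → {s2, s3, s5, s6, s8, s9}.
State s5 is in {s2, s3, s5, s6, s8, s9}.

Yes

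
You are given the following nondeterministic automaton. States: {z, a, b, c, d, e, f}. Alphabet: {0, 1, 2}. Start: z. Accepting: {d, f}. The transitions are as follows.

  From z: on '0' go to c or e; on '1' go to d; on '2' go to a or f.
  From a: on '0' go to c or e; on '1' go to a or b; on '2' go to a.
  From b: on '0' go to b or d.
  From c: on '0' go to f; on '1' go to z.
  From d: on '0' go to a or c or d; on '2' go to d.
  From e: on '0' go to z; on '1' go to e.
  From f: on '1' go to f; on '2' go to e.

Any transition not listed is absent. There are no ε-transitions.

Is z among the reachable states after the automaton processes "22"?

Start in {z}.
Read '2': z→{a, f}; now {a, f}.
Read '2': a→{a}, f→{e}; now {a, e}.
State z is not in {a, e}.

No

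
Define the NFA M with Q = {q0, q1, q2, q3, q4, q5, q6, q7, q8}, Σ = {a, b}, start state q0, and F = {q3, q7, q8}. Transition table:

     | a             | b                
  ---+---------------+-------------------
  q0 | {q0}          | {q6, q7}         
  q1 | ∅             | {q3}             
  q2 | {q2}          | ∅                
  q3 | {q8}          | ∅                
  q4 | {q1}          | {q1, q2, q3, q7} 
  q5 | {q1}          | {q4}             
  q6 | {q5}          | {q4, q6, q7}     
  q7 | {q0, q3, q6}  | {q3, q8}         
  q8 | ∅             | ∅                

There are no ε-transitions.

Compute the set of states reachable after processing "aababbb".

{q1, q2, q3, q4, q6, q7, q8}

Start in {q0}.
Read 'a': q0→{q0}; now {q0}.
Read 'a': q0→{q0}; now {q0}.
Read 'b': q0→{q6, q7}; now {q6, q7}.
Read 'a': q6→{q5}, q7→{q0, q3, q6}; now {q0, q3, q5, q6}.
Read 'b': q0→{q6, q7}, q3→∅, q5→{q4}, q6→{q4, q6, q7}; now {q4, q6, q7}.
Read 'b': q4→{q1, q2, q3, q7}, q6→{q4, q6, q7}, q7→{q3, q8}; now {q1, q2, q3, q4, q6, q7, q8}.
Read 'b': q1→{q3}, q2→∅, q3→∅, q4→{q1, q2, q3, q7}, q6→{q4, q6, q7}, q7→{q3, q8}, q8→∅; now {q1, q2, q3, q4, q6, q7, q8}.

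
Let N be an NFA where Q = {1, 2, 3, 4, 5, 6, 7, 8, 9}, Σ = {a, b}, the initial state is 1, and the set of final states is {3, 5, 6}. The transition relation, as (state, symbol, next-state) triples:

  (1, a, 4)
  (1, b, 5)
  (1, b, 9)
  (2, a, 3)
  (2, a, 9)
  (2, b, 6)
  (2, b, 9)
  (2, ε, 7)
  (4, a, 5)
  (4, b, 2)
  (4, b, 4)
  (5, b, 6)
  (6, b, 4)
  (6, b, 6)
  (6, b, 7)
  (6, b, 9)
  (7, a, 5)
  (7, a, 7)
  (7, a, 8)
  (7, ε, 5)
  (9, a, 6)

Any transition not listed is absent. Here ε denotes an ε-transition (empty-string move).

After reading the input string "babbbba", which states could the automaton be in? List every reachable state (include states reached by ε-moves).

{3, 5, 6, 7, 8, 9}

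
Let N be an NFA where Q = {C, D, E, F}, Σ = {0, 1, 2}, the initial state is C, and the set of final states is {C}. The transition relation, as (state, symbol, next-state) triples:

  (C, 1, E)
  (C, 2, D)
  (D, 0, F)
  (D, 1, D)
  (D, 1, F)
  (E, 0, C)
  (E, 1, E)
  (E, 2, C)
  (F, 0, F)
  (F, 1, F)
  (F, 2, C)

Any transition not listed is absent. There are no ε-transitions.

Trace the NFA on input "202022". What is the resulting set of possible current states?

Start in {C}.
Read '2': C→{D}; now {D}.
Read '0': D→{F}; now {F}.
Read '2': F→{C}; now {C}.
Read '0': C→∅; now ∅.
The set is empty and remains empty for the remaining 2 symbols.

∅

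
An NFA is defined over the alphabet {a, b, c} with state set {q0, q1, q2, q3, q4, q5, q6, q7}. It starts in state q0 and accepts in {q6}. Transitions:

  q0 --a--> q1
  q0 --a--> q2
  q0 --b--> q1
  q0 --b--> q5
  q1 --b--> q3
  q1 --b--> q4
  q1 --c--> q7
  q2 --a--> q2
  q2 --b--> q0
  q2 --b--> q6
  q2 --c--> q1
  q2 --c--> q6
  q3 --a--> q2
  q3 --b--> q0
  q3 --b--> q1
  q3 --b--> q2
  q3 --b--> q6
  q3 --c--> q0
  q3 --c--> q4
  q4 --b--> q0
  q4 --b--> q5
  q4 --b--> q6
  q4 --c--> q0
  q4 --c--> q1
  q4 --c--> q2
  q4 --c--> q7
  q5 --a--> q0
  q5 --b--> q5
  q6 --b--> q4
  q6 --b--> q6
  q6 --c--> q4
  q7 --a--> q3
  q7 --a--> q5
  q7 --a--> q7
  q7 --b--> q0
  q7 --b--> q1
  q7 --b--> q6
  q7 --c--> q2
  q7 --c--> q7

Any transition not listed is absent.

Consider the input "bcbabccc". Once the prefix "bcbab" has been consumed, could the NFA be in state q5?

No

Start in {q0}.
Read 'b': q0→{q1, q5}; now {q1, q5}.
Read 'c': q1→{q7}, q5→∅; now {q7}.
Read 'b': q7→{q0, q1, q6}; now {q0, q1, q6}.
Read 'a': q0→{q1, q2}, q1→∅, q6→∅; now {q1, q2}.
Read 'b': q1→{q3, q4}, q2→{q0, q6}; now {q0, q3, q4, q6}.
State q5 is not in {q0, q3, q4, q6}.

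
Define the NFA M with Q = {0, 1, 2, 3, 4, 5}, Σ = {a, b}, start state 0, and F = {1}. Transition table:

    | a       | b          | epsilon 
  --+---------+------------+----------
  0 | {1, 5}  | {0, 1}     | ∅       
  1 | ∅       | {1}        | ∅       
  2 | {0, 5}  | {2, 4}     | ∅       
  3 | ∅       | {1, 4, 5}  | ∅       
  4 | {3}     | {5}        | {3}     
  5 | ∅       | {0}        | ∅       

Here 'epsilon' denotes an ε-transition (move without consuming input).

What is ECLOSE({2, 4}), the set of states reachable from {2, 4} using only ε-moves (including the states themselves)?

Begin with {2, 4}.
ε-move 4 → 3; add 3.

{2, 3, 4}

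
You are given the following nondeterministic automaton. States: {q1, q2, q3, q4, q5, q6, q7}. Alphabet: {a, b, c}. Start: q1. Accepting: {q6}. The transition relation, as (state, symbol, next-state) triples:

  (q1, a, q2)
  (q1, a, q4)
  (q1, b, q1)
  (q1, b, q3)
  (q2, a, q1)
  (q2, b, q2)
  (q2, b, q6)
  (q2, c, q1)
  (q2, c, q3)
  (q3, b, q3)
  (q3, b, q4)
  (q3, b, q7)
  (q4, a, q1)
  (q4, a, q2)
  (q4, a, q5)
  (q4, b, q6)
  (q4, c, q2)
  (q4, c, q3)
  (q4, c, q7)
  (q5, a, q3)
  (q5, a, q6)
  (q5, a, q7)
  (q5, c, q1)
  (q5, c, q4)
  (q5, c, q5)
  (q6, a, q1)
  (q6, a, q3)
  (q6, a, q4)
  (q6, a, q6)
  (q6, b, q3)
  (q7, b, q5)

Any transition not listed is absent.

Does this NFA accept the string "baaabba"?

Yes

Start in {q1}.
Read 'b': q1→{q1, q3}; now {q1, q3}.
Read 'a': q1→{q2, q4}, q3→∅; now {q2, q4}.
Read 'a': q2→{q1}, q4→{q1, q2, q5}; now {q1, q2, q5}.
Read 'a': q1→{q2, q4}, q2→{q1}, q5→{q3, q6, q7}; now {q1, q2, q3, q4, q6, q7}.
Read 'b': q1→{q1, q3}, q2→{q2, q6}, q3→{q3, q4, q7}, q4→{q6}, q6→{q3}, q7→{q5}; now {q1, q2, q3, q4, q5, q6, q7}.
Read 'b': q1→{q1, q3}, q2→{q2, q6}, q3→{q3, q4, q7}, q4→{q6}, q5→∅, q6→{q3}, q7→{q5}; now {q1, q2, q3, q4, q5, q6, q7}.
Read 'a': q1→{q2, q4}, q2→{q1}, q3→∅, q4→{q1, q2, q5}, q5→{q3, q6, q7}, q6→{q1, q3, q4, q6}, q7→∅; now {q1, q2, q3, q4, q5, q6, q7}.
The final set {q1, q2, q3, q4, q5, q6, q7} contains the accepting state q6.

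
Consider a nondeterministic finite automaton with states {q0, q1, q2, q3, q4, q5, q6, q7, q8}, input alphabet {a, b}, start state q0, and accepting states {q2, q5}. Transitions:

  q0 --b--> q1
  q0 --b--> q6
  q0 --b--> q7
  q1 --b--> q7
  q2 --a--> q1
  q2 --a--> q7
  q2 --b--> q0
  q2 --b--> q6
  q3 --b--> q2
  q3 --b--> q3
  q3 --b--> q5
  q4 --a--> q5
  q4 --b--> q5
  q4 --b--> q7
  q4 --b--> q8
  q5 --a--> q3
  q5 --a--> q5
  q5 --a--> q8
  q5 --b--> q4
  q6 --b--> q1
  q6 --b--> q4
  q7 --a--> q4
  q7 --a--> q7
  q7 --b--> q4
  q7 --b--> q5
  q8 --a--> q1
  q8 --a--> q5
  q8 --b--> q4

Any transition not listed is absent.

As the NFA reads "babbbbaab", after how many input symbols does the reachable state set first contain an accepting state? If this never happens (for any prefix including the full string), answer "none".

Start in {q0}.
Read 'b': {q0} → {q1, q6, q7}.
Read 'a': {q1, q6, q7} → {q4, q7}.
Read 'b': {q4, q7} → {q4, q5, q7, q8}.
None of the earlier sets intersect F, but {q4, q5, q7, q8} does.

3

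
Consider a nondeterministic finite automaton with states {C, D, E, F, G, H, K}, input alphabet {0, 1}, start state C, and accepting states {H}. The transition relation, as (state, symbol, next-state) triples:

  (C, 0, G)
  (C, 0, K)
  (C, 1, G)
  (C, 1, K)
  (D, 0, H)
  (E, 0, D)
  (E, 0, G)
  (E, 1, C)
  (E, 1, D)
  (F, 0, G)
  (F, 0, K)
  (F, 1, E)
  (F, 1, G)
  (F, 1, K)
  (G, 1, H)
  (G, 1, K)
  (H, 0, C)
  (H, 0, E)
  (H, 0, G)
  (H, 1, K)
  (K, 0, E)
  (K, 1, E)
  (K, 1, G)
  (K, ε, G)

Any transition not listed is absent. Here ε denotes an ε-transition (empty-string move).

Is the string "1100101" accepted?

Start in {C}.
Read '1': {C} → {G, K}.
Read '1': {G, K} → {E, G, H, K}.
Read '0': {E, G, H, K} → {C, D, E, G}.
Read '0': {C, D, E, G} → {D, G, H, K}.
Read '1': {D, G, H, K} → {E, G, H, K}.
Read '0': {E, G, H, K} → {C, D, E, G}.
Read '1': {C, D, E, G} → {C, D, G, H, K}.
The final set {C, D, G, H, K} contains the accepting state H.

Yes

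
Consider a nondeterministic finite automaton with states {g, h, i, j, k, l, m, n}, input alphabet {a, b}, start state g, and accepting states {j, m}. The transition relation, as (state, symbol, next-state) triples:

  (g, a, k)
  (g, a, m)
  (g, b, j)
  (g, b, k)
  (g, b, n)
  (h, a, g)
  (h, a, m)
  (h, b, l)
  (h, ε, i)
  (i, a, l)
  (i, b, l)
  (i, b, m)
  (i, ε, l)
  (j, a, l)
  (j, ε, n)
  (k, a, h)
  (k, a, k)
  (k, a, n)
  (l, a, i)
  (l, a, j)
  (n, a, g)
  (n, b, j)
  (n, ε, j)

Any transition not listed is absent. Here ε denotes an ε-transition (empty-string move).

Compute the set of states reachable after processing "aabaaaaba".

{g, h, i, j, k, l, n}

Start in {g}.
Read 'a': g→{k, m}; now {k, m}.
Read 'a': k→{h, k, n}, m→∅; union {h, k, n}; ε-closure = {h, i, j, k, l, n}.
Read 'b': h→{l}, i→{l, m}, j→∅, k→∅, l→∅, n→{j}; union {j, l, m}; ε-closure = {j, l, m, n}.
Read 'a': j→{l}, l→{i, j}, m→∅, n→{g}; union {g, i, j, l}; ε-closure = {g, i, j, l, n}.
Read 'a': g→{k, m}, i→{l}, j→{l}, l→{i, j}, n→{g}; union {g, i, j, k, l, m}; ε-closure = {g, i, j, k, l, m, n}.
Read 'a': g→{k, m}, i→{l}, j→{l}, k→{h, k, n}, l→{i, j}, m→∅, n→{g}; now {g, h, i, j, k, l, m, n}.
Read 'a': g→{k, m}, h→{g, m}, i→{l}, j→{l}, k→{h, k, n}, l→{i, j}, m→∅, n→{g}; now {g, h, i, j, k, l, m, n}.
Read 'b': g→{j, k, n}, h→{l}, i→{l, m}, j→∅, k→∅, l→∅, m→∅, n→{j}; now {j, k, l, m, n}.
Read 'a': j→{l}, k→{h, k, n}, l→{i, j}, m→∅, n→{g}; now {g, h, i, j, k, l, n}.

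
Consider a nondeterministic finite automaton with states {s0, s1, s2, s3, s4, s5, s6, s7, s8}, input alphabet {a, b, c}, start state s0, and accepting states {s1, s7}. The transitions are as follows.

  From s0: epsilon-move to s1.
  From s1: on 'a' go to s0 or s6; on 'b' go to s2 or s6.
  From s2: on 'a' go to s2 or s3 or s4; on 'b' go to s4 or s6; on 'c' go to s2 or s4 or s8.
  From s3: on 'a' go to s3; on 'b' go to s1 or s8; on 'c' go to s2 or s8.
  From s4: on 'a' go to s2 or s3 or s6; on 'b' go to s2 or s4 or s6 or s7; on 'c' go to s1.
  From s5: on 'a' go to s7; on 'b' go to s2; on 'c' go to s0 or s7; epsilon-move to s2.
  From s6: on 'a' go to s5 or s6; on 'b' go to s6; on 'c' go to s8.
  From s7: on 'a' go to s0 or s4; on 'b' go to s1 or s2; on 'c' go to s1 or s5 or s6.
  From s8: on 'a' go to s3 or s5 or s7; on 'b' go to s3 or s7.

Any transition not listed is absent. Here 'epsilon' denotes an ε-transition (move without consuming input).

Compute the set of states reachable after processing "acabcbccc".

{s1, s2, s4, s5, s6, s8}

Start: ε-closure({s0}) = {s0, s1}.
Read 'a': s0→∅, s1→{s0, s6}; union {s0, s6}; ε-closure = {s0, s1, s6}.
Read 'c': s0→∅, s1→∅, s6→{s8}; now {s8}.
Read 'a': s8→{s3, s5, s7}; union {s3, s5, s7}; ε-closure = {s2, s3, s5, s7}.
Read 'b': s2→{s4, s6}, s3→{s1, s8}, s5→{s2}, s7→{s1, s2}; now {s1, s2, s4, s6, s8}.
Read 'c': s1→∅, s2→{s2, s4, s8}, s4→{s1}, s6→{s8}, s8→∅; now {s1, s2, s4, s8}.
Read 'b': s1→{s2, s6}, s2→{s4, s6}, s4→{s2, s4, s6, s7}, s8→{s3, s7}; now {s2, s3, s4, s6, s7}.
Read 'c': s2→{s2, s4, s8}, s3→{s2, s8}, s4→{s1}, s6→{s8}, s7→{s1, s5, s6}; now {s1, s2, s4, s5, s6, s8}.
Read 'c': s1→∅, s2→{s2, s4, s8}, s4→{s1}, s5→{s0, s7}, s6→{s8}, s8→∅; now {s0, s1, s2, s4, s7, s8}.
Read 'c': s0→∅, s1→∅, s2→{s2, s4, s8}, s4→{s1}, s7→{s1, s5, s6}, s8→∅; now {s1, s2, s4, s5, s6, s8}.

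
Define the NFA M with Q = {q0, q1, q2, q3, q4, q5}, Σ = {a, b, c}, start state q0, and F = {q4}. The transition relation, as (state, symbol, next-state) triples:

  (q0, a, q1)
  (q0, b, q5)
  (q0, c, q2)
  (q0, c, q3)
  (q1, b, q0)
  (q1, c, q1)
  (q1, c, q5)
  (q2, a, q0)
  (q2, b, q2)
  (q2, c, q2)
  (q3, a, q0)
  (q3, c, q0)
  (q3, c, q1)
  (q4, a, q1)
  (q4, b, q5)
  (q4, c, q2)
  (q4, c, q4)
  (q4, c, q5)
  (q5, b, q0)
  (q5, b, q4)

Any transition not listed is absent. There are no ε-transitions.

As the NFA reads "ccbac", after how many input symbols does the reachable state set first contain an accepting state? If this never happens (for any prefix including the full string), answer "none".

Start in {q0}.
Read 'c': {q0} → {q2, q3}.
Read 'c': {q2, q3} → {q0, q1, q2}.
Read 'b': {q0, q1, q2} → {q0, q2, q5}.
Read 'a': {q0, q2, q5} → {q0, q1}.
Read 'c': {q0, q1} → {q1, q2, q3, q5}.
No reachable set along the way intersects F.

none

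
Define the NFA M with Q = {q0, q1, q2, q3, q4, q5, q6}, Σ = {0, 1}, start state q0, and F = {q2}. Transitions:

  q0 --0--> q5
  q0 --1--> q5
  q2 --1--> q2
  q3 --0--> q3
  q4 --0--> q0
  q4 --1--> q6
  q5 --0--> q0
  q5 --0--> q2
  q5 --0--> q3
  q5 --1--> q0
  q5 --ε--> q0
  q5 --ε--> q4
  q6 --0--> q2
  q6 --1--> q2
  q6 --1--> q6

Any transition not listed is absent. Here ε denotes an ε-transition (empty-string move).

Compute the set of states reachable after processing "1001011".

{q0, q2, q4, q5, q6}

Start in {q0}.
Read '1': {q0} → {q0, q4, q5}.
Read '0': {q0, q4, q5} → {q0, q2, q3, q4, q5}.
Read '0': {q0, q2, q3, q4, q5} → {q0, q2, q3, q4, q5}.
Read '1': {q0, q2, q3, q4, q5} → {q0, q2, q4, q5, q6}.
Read '0': {q0, q2, q4, q5, q6} → {q0, q2, q3, q4, q5}.
Read '1': {q0, q2, q3, q4, q5} → {q0, q2, q4, q5, q6}.
Read '1': {q0, q2, q4, q5, q6} → {q0, q2, q4, q5, q6}.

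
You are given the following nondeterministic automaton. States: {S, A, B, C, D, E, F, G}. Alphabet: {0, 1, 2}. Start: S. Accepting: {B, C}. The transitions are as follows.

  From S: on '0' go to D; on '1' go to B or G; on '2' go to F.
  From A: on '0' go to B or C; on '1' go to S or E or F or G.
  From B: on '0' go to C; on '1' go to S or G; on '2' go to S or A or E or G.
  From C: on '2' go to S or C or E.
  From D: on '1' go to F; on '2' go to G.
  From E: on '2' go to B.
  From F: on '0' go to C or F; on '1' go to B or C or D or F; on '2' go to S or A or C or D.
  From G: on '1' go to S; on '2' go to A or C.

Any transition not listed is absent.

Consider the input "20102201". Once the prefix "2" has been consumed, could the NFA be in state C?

Start in {S}.
Read '2': S→{F}; now {F}.
State C is not in {F}.

No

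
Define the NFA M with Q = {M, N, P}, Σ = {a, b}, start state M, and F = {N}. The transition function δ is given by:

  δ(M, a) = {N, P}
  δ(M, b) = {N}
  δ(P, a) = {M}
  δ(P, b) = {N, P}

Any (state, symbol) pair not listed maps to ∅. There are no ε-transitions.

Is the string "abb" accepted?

Yes

Start in {M}.
Read 'a': M→{N, P}; now {N, P}.
Read 'b': N→∅, P→{N, P}; now {N, P}.
Read 'b': N→∅, P→{N, P}; now {N, P}.
The final set {N, P} contains the accepting state N.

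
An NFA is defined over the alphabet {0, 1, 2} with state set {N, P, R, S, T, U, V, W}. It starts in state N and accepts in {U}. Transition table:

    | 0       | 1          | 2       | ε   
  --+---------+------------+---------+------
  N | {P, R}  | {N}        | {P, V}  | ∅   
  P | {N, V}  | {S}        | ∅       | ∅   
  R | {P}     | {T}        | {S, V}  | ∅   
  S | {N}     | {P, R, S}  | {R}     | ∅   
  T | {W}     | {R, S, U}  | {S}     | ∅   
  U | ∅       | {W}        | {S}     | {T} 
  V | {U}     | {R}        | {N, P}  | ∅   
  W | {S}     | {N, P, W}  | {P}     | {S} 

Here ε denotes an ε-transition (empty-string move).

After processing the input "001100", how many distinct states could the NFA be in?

Start in {N}.
Read '0': {N} → {P, R}.
Read '0': {P, R} → {N, P, V}.
Read '1': {N, P, V} → {N, R, S}.
Read '1': {N, R, S} → {N, P, R, S, T}.
Read '0': {N, P, R, S, T} → {N, P, R, S, V, W}.
Read '0': {N, P, R, S, V, W} → {N, P, R, S, T, U, V}.
That set has 7 states.

7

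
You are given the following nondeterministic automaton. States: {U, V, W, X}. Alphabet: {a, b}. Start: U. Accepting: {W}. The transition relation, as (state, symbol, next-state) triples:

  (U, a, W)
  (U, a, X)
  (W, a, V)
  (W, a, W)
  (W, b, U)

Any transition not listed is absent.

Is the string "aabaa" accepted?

Yes

Start in {U}.
Read 'a': U→{W, X}; now {W, X}.
Read 'a': W→{V, W}, X→∅; now {V, W}.
Read 'b': V→∅, W→{U}; now {U}.
Read 'a': U→{W, X}; now {W, X}.
Read 'a': W→{V, W}, X→∅; now {V, W}.
The final set {V, W} contains the accepting state W.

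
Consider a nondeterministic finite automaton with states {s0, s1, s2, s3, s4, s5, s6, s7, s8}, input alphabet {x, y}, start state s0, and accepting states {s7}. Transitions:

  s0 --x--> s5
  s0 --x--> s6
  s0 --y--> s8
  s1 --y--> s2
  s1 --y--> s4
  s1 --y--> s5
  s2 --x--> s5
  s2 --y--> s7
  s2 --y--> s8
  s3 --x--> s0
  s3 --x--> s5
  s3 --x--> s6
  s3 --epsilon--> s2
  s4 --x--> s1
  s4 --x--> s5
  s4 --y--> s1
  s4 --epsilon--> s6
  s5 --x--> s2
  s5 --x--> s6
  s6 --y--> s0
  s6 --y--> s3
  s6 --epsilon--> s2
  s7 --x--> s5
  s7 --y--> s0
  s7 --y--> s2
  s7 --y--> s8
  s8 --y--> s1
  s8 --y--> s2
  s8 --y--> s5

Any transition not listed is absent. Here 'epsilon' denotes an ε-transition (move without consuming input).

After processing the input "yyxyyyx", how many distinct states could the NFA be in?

4

Start in {s0}.
Read 'y': s0→{s8}; now {s8}.
Read 'y': s8→{s1, s2, s5}; now {s1, s2, s5}.
Read 'x': s1→∅, s2→{s5}, s5→{s2, s6}; now {s2, s5, s6}.
Read 'y': s2→{s7, s8}, s5→∅, s6→{s0, s3}; union {s0, s3, s7, s8}; ε-closure = {s0, s2, s3, s7, s8}.
Read 'y': s0→{s8}, s2→{s7, s8}, s3→∅, s7→{s0, s2, s8}, s8→{s1, s2, s5}; now {s0, s1, s2, s5, s7, s8}.
Read 'y': s0→{s8}, s1→{s2, s4, s5}, s2→{s7, s8}, s5→∅, s7→{s0, s2, s8}, s8→{s1, s2, s5}; union {s0, s1, s2, s4, s5, s7, s8}; ε-closure = {s0, s1, s2, s4, s5, s6, s7, s8}.
Read 'x': s0→{s5, s6}, s1→∅, s2→{s5}, s4→{s1, s5}, s5→{s2, s6}, s6→∅, s7→{s5}, s8→∅; now {s1, s2, s5, s6}.
That set has 4 states.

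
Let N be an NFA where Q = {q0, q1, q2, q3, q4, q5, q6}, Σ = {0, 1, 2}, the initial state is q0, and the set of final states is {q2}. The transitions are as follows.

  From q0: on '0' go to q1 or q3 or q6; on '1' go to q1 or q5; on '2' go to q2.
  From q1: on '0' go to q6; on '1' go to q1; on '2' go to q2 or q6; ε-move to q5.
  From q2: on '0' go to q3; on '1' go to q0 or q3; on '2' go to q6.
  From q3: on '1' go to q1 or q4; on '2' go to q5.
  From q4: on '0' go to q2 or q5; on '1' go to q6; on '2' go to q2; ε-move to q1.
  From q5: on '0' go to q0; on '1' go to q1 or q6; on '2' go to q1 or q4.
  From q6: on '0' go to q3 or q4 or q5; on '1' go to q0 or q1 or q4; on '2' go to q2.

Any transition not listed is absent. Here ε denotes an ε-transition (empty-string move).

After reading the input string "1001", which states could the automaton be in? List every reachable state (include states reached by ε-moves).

{q0, q1, q4, q5, q6}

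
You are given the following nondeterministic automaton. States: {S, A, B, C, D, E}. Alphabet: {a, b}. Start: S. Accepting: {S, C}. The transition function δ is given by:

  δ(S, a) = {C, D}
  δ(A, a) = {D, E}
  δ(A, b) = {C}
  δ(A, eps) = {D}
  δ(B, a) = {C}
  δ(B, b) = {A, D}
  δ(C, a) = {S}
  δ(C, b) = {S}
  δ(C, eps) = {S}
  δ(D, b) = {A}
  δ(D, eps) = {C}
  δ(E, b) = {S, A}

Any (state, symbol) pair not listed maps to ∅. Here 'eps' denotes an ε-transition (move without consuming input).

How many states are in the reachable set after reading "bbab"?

0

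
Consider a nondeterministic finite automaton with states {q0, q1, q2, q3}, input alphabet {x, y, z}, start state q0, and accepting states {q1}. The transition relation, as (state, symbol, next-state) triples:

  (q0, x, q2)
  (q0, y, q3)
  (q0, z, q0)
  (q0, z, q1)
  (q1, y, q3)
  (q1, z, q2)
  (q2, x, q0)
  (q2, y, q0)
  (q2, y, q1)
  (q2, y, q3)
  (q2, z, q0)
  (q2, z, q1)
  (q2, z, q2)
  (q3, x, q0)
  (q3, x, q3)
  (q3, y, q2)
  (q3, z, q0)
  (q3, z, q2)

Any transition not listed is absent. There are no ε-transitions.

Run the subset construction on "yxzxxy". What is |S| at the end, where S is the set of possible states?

3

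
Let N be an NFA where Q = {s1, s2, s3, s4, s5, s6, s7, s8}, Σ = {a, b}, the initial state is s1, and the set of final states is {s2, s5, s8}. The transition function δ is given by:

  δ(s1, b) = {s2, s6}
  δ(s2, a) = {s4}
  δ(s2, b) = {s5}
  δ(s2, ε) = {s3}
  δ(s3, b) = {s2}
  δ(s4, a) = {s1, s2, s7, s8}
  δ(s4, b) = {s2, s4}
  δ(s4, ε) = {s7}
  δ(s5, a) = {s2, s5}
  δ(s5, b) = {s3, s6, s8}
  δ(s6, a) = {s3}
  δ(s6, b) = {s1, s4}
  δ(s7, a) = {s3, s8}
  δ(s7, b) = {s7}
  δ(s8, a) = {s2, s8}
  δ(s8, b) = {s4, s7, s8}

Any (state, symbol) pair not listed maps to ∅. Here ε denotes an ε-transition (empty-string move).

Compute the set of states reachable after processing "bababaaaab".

Start in {s1}.
Read 'b': s1→{s2, s6}; union {s2, s6}; ε-closure = {s2, s3, s6}.
Read 'a': s2→{s4}, s3→∅, s6→{s3}; union {s3, s4}; ε-closure = {s3, s4, s7}.
Read 'b': s3→{s2}, s4→{s2, s4}, s7→{s7}; union {s2, s4, s7}; ε-closure = {s2, s3, s4, s7}.
Read 'a': s2→{s4}, s3→∅, s4→{s1, s2, s7, s8}, s7→{s3, s8}; now {s1, s2, s3, s4, s7, s8}.
Read 'b': s1→{s2, s6}, s2→{s5}, s3→{s2}, s4→{s2, s4}, s7→{s7}, s8→{s4, s7, s8}; union {s2, s4, s5, s6, s7, s8}; ε-closure = {s2, s3, s4, s5, s6, s7, s8}.
Read 'a': s2→{s4}, s3→∅, s4→{s1, s2, s7, s8}, s5→{s2, s5}, s6→{s3}, s7→{s3, s8}, s8→{s2, s8}; now {s1, s2, s3, s4, s5, s7, s8}.
Read 'a': s1→∅, s2→{s4}, s3→∅, s4→{s1, s2, s7, s8}, s5→{s2, s5}, s7→{s3, s8}, s8→{s2, s8}; now {s1, s2, s3, s4, s5, s7, s8}.
Read 'a': s1→∅, s2→{s4}, s3→∅, s4→{s1, s2, s7, s8}, s5→{s2, s5}, s7→{s3, s8}, s8→{s2, s8}; now {s1, s2, s3, s4, s5, s7, s8}.
Read 'a': s1→∅, s2→{s4}, s3→∅, s4→{s1, s2, s7, s8}, s5→{s2, s5}, s7→{s3, s8}, s8→{s2, s8}; now {s1, s2, s3, s4, s5, s7, s8}.
Read 'b': s1→{s2, s6}, s2→{s5}, s3→{s2}, s4→{s2, s4}, s5→{s3, s6, s8}, s7→{s7}, s8→{s4, s7, s8}; now {s2, s3, s4, s5, s6, s7, s8}.

{s2, s3, s4, s5, s6, s7, s8}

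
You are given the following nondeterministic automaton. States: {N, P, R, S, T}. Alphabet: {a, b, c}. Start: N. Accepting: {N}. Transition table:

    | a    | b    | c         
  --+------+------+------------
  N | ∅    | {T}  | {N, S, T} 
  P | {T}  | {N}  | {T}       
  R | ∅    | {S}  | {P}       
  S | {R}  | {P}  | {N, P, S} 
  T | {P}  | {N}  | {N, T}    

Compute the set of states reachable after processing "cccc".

{N, P, S, T}

Start in {N}.
Read 'c': N→{N, S, T}; now {N, S, T}.
Read 'c': N→{N, S, T}, S→{N, P, S}, T→{N, T}; now {N, P, S, T}.
Read 'c': N→{N, S, T}, P→{T}, S→{N, P, S}, T→{N, T}; now {N, P, S, T}.
Read 'c': N→{N, S, T}, P→{T}, S→{N, P, S}, T→{N, T}; now {N, P, S, T}.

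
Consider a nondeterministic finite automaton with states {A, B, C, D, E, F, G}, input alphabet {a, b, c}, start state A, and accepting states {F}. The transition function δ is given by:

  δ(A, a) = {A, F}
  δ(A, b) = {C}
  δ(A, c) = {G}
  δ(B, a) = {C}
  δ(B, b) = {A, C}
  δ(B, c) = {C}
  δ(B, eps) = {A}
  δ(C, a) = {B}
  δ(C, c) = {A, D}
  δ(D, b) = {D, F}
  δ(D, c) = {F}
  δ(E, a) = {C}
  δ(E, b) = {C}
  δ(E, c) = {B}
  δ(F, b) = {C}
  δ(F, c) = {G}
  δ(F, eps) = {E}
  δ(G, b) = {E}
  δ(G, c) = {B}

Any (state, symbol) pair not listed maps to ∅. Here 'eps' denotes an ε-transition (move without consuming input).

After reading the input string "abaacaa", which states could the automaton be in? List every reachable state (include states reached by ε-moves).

{A, B, C, E, F}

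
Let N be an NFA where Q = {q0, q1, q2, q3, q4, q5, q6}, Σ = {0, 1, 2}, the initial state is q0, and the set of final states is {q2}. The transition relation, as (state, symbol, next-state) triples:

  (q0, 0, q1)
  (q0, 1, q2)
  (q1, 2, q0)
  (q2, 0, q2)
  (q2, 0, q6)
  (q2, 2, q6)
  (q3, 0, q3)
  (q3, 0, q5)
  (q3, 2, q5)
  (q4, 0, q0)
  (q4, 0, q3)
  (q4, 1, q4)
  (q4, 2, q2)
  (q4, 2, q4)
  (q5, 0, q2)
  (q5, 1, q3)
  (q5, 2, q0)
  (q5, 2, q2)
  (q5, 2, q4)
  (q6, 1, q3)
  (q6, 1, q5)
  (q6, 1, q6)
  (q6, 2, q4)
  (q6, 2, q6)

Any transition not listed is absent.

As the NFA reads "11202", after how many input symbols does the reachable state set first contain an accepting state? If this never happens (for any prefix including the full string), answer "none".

Start in {q0}.
Read '1': q0→{q2}; now {q2}.
None of the earlier sets intersect F, but {q2} does.

1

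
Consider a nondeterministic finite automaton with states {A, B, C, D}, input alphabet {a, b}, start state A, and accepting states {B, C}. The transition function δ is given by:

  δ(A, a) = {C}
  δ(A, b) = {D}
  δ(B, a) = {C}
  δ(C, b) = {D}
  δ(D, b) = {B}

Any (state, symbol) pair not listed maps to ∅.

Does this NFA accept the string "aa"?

No

Start in {A}.
Read 'a': A→{C}; now {C}.
Read 'a': C→∅; now ∅.
The final set ∅ contains no accepting state.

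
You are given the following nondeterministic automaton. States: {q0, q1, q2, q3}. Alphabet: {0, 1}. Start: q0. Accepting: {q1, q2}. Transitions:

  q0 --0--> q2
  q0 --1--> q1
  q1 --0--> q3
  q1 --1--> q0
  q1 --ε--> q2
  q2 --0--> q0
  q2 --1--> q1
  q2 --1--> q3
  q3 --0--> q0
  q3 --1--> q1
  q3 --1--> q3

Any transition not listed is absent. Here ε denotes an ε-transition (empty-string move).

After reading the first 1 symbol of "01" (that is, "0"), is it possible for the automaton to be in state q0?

Start in {q0}.
Read '0': {q0} → {q2}.
State q0 is not in {q2}.

No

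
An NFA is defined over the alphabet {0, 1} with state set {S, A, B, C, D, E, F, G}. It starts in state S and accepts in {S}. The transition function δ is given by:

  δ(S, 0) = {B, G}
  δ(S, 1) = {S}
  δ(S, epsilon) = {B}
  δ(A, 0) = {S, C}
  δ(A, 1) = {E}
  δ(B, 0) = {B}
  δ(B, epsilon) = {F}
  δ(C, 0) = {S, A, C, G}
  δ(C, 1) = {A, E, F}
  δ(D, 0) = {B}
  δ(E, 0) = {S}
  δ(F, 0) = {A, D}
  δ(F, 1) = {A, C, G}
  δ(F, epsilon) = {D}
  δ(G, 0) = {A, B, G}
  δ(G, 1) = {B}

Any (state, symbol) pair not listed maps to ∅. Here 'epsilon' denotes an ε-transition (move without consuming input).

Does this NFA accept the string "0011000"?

Yes

Start: ε-closure({S}) = {S, B, D, F}.
Read '0': {S, B, D, F} → {A, B, D, F, G}.
Read '0': {A, B, D, F, G} → {S, A, B, C, D, F, G}.
Read '1': {S, A, B, C, D, F, G} → {S, A, B, C, D, E, F, G}.
Read '1': {S, A, B, C, D, E, F, G} → {S, A, B, C, D, E, F, G}.
Read '0': {S, A, B, C, D, E, F, G} → {S, A, B, C, D, F, G}.
Read '0': {S, A, B, C, D, F, G} → {S, A, B, C, D, F, G}.
Read '0': {S, A, B, C, D, F, G} → {S, A, B, C, D, F, G}.
The final set {S, A, B, C, D, F, G} contains the accepting state S.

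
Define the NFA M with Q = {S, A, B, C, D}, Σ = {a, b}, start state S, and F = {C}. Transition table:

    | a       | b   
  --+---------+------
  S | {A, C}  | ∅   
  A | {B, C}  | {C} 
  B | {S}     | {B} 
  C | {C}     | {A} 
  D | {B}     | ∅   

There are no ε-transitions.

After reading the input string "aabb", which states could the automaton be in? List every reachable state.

{B, C}

Start in {S}.
Read 'a': S→{A, C}; now {A, C}.
Read 'a': A→{B, C}, C→{C}; now {B, C}.
Read 'b': B→{B}, C→{A}; now {A, B}.
Read 'b': A→{C}, B→{B}; now {B, C}.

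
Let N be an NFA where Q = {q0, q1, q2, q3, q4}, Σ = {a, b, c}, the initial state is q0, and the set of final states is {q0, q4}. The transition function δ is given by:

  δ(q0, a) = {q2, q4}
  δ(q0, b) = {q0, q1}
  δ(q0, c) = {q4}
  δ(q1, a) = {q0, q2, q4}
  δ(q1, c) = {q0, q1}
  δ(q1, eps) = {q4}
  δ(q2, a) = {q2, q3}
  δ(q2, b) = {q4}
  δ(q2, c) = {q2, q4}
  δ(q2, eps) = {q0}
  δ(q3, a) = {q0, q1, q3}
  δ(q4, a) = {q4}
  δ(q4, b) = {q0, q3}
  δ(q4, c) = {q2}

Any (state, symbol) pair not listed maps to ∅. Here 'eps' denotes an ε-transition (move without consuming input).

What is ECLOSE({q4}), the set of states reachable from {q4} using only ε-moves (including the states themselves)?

Begin with {q4}.
No ε-moves leave this set, so the closure equals the set itself.

{q4}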